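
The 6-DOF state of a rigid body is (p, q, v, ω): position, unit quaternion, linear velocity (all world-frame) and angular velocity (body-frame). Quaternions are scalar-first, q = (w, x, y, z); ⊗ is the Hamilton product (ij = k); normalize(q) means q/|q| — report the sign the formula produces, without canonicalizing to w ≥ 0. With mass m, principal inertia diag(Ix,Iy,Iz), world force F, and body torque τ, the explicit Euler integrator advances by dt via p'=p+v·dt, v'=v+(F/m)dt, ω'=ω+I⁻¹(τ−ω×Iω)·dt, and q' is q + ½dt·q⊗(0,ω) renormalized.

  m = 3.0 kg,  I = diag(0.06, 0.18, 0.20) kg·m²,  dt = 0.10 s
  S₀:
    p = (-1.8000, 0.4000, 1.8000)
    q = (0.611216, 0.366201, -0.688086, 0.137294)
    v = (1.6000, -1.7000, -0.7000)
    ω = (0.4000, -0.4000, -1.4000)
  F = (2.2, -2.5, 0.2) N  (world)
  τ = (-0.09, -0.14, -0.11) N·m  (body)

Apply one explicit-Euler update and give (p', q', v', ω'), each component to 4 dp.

p' = (-1.6400, 0.2300, 1.7300)
q' = (0.5980, 0.4281, -0.6700, 0.1007)
v' = (1.6733, -1.7833, -0.6933)
ω' = (0.2313, -0.5213, -1.4454)

a = F/m = (0.7333, -0.8333, 0.0667)
new position p' = (-1.6400, 0.2300, 1.7300)
v' = v + a·dt = (1.6733, -1.7833, -0.6933)
angular accel α = (-1.6867, -1.2133, -0.4540)
new body rate ω' = (0.2313, -0.5213, -1.4454)
2q̇ = q⊗(0,ω) = (-0.2295032, 1.2627244, 0.3231126, -0.7269484)
updated quaternion q' = (0.5980, 0.4281, -0.6700, 0.1007)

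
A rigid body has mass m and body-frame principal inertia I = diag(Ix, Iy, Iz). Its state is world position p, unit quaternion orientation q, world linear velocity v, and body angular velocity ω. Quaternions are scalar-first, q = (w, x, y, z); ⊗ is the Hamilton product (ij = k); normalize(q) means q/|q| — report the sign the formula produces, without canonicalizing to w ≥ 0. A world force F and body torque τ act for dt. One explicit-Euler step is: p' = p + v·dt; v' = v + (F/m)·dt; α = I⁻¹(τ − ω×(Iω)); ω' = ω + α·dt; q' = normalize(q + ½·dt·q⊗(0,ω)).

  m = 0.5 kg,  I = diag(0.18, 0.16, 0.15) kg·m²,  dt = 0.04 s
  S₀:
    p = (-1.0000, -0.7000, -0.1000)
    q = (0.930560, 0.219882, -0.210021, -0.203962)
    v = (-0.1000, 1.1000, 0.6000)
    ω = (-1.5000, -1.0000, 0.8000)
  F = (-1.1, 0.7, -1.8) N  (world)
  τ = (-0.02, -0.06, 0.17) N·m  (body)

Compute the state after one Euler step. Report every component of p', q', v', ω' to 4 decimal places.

a = F/m = (-2.2000, 1.4000, -3.6000)
new position p' = (-1.0040, -0.6560, -0.0760)
new velocity v' = (-0.1880, 1.1560, 0.4560)
gyro term ω×Iω = (0.0080, -0.0360, -0.0300)
(τ − ω×Iω)/I = (-0.1556, -0.1500, 1.3333)
new body rate ω' = (-1.5062, -1.0060, 0.8533)
Hamilton product q⊗(0,ω) = (0.2829716, -1.7678188, -0.8005226, 0.2095345)
q + ½dt·q⊗(0,ω), renormalized = (0.9355, 0.1844, -0.2259, -0.1996)

p' = (-1.0040, -0.6560, -0.0760)
q' = (0.9355, 0.1844, -0.2259, -0.1996)
v' = (-0.1880, 1.1560, 0.4560)
ω' = (-1.5062, -1.0060, 0.8533)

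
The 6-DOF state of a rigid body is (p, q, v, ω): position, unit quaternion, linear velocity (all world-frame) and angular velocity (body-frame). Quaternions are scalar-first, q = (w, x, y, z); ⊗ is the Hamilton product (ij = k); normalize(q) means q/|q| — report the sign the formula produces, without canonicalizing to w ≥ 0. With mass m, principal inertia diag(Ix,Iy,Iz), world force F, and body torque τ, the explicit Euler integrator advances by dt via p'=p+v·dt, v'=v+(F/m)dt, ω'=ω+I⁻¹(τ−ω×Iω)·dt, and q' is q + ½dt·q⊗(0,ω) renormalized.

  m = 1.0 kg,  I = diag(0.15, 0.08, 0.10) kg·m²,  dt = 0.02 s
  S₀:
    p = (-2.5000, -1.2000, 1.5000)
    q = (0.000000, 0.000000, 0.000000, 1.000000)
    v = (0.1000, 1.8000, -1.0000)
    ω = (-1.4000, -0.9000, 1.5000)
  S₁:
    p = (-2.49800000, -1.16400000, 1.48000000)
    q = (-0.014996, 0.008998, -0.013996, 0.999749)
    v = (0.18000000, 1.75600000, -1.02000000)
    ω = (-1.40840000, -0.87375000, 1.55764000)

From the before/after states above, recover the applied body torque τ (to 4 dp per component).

Δω = ω₁−ω₀ = (-0.00840000, 0.02625000, 0.05764000)
τ = I·(Δω/dt) + ω₀×(Iω₀) = (-0.0900, 0.0000, 0.2000)

τ = (-0.0900, 0.0000, 0.2000)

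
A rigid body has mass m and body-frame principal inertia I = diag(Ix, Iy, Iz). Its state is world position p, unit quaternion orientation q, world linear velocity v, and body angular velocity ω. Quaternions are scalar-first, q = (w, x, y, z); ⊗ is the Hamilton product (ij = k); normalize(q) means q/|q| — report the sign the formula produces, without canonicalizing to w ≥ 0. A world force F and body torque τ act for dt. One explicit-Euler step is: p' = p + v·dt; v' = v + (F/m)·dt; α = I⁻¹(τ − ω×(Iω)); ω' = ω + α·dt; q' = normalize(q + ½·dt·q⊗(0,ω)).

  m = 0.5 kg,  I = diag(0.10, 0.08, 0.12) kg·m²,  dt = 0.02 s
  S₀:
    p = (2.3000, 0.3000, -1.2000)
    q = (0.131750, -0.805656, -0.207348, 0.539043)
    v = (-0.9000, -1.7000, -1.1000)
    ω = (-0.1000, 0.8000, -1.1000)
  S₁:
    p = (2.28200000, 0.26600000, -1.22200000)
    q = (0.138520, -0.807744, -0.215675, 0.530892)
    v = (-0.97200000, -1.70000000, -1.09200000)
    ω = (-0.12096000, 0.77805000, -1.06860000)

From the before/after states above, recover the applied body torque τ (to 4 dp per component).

ω₁ − ω₀ = (-0.02096000, -0.02195000, 0.03140000)
precession coupling = (-0.0352, -0.0022, 0.0016)
applied torque τ = (-0.1400, -0.0900, 0.1900)

τ = (-0.1400, -0.0900, 0.1900)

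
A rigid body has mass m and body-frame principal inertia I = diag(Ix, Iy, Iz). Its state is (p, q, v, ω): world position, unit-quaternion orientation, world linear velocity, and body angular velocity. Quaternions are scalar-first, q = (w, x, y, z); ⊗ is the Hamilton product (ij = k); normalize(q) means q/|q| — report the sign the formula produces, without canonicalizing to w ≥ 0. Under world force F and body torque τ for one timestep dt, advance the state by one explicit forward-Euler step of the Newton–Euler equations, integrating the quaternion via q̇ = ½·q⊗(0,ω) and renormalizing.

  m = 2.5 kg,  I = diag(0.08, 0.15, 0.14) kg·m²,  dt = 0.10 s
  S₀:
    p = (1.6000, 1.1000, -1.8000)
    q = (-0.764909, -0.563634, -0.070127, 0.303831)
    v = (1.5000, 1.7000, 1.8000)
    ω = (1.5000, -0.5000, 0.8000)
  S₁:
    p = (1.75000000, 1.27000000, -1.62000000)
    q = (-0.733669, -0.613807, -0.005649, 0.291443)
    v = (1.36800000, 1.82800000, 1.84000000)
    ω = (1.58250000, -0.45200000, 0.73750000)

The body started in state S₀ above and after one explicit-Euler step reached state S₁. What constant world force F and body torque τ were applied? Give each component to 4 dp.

Δω = ω₁−ω₀ = (0.08250000, 0.04800000, -0.06250000)
ω₀×(Iω₀) = (0.0040, -0.0720, -0.0525)
I·α + gyro = (0.0700, 0.0000, -0.1400)
v₁ − v₀ = (-0.13200000, 0.12800000, 0.04000000)
m·(v₁−v₀)/dt = (-3.3000, 3.2000, 1.0000)

F = (-3.3000, 3.2000, 1.0000)
τ = (0.0700, 0.0000, -0.1400)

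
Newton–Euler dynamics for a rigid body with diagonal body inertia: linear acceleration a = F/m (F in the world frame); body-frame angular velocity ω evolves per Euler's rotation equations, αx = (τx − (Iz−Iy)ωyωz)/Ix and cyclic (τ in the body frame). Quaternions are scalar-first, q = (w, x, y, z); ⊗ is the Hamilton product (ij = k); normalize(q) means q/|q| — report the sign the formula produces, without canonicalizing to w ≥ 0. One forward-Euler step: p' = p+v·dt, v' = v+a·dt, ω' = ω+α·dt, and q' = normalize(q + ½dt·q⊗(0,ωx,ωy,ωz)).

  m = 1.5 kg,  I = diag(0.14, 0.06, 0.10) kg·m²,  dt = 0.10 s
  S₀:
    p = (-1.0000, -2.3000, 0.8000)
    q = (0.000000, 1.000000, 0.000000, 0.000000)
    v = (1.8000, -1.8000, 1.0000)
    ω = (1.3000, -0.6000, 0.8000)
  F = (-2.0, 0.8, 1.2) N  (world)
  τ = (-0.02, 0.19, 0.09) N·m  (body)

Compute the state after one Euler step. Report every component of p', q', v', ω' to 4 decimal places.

a = (-1.3333, 0.5333, 0.8000)
p' = p + v·dt = (-0.8200, -2.4800, 0.9000)
new velocity v' = (1.6667, -1.7467, 1.0800)
ω×(Iω) gyroscopic = (-0.0192, 0.0416, 0.0624)
(τ − ω×Iω)/I = (-0.0057, 2.4733, 0.2760)
ω + α·dt = (1.2994, -0.3527, 0.8276)
2q̇ = q⊗(0,ω) = (-1.3000000, 0.0000000, -0.8000000, -0.6000000)
q + ½dt·q⊗(0,ω), renormalized = (-0.0648, 0.9967, -0.0399, -0.0299)

p' = (-0.8200, -2.4800, 0.9000)
q' = (-0.0648, 0.9967, -0.0399, -0.0299)
v' = (1.6667, -1.7467, 1.0800)
ω' = (1.2994, -0.3527, 0.8276)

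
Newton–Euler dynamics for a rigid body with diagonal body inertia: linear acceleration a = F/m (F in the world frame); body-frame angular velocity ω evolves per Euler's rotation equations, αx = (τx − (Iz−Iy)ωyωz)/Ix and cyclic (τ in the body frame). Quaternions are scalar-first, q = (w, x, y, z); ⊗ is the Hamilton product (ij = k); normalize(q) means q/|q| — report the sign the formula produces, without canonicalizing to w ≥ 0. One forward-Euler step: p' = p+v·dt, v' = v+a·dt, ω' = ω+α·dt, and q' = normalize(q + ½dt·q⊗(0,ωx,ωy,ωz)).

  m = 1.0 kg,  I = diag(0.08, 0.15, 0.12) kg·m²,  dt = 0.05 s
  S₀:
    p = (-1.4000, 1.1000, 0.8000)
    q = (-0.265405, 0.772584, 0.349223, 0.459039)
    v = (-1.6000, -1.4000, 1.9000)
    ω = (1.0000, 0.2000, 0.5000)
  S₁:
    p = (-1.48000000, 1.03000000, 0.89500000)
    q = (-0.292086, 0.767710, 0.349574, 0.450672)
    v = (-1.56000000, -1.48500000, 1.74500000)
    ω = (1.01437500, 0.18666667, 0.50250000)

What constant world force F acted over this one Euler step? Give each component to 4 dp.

v₁ − v₀ = (0.04000000, -0.08500000, -0.15500000)
m·(v₁−v₀)/dt = (0.8000, -1.7000, -3.1000)

F = (0.8000, -1.7000, -3.1000)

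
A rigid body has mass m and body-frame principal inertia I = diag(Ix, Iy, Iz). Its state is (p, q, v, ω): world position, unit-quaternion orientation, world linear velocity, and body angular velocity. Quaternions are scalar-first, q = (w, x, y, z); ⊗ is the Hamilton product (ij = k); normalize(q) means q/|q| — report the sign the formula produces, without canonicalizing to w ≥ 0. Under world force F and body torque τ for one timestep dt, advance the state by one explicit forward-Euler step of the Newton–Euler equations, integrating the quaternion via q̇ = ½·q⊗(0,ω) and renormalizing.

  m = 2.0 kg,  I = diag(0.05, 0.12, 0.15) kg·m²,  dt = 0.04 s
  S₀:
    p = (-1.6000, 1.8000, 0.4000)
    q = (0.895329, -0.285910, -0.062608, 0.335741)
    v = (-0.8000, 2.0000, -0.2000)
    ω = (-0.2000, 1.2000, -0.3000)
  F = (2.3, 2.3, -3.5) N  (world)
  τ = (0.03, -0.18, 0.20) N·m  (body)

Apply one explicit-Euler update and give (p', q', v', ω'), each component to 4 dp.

p' = (-1.6320, 1.8800, 0.3920)
q' = (0.8974, -0.2971, -0.0442, 0.3232)
v' = (-0.7540, 2.0460, -0.2700)
ω' = (-0.1674, 1.1420, -0.2422)

precession coupling ω×(Iω) = (-0.0108, -0.0060, -0.0168)
angular accel α = (0.8160, -1.4500, 1.4453)
ω + α·dt = (-0.1674, 1.1420, -0.2422)
2q̇ = q⊗(0,ω) = (0.1186699, -0.5631726, 0.9214736, -0.6242123)
q + ½dt·q⊗(0,ω), renormalized = (0.8974, -0.2971, -0.0442, 0.3232)
p' = p + v·dt = (-1.6320, 1.8800, 0.3920)
new velocity v' = (-0.7540, 2.0460, -0.2700)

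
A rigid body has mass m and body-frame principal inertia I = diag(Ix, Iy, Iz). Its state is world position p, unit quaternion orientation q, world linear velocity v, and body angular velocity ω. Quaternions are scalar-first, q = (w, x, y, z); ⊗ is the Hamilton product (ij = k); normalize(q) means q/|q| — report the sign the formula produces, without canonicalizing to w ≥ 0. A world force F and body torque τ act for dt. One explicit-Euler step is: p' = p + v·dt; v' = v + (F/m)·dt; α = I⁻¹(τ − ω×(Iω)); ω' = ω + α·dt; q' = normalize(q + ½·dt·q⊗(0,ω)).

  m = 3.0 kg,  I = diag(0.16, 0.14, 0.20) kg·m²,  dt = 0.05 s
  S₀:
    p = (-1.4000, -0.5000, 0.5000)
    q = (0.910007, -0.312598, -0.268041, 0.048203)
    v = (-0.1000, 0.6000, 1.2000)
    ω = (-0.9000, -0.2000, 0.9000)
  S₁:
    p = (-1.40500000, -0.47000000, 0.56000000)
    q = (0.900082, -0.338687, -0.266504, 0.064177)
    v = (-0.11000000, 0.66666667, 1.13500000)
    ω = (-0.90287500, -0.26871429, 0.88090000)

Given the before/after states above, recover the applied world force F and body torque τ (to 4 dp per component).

velocity change Δv = (-0.01000000, 0.06666667, -0.06500000)
applied force F = (-0.6000, 4.0000, -3.9000)
Δω = ω₁−ω₀ = (-0.00287500, -0.06871429, -0.01910000)
I·α + gyro = (-0.0200, -0.1600, -0.0800)

F = (-0.6000, 4.0000, -3.9000)
τ = (-0.0200, -0.1600, -0.0800)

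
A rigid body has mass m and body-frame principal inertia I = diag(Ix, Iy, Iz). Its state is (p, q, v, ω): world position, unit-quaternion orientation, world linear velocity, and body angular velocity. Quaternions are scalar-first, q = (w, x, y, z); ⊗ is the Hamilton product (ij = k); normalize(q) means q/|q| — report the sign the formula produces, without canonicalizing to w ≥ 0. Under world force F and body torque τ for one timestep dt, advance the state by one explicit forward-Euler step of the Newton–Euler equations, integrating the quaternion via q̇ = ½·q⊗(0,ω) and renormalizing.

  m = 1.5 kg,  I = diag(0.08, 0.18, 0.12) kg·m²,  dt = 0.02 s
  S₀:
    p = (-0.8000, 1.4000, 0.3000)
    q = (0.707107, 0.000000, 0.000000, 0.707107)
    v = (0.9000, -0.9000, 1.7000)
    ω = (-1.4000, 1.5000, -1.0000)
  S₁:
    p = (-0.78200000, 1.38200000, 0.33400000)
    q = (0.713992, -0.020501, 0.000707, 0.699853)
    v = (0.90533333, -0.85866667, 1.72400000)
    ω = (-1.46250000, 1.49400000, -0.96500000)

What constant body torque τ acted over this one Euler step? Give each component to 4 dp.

rate change Δω = (-0.06250000, -0.00600000, 0.03500000)
gyro term ω₀×Iω₀ = (0.0900, -0.0560, -0.2100)
τ = I·(Δω/dt) + ω₀×(Iω₀) = (-0.1600, -0.1100, 0.0000)

τ = (-0.1600, -0.1100, 0.0000)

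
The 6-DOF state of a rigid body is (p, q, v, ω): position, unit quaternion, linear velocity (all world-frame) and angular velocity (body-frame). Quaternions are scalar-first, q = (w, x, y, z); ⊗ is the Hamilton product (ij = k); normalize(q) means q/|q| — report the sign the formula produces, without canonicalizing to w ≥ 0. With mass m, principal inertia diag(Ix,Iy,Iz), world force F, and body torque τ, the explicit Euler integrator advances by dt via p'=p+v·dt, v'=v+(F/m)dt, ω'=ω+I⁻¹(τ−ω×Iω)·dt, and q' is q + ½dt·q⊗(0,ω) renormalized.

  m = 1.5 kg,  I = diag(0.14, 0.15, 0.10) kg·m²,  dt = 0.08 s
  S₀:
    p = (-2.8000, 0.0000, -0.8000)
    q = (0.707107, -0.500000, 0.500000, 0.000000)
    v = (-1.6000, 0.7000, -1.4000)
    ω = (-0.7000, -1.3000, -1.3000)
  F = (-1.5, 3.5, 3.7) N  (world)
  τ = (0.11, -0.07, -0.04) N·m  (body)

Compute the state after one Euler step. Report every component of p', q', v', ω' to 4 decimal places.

a = F/m = (-1.0000, 2.3333, 2.4667)
new position p' = (-2.9280, 0.0560, -0.9120)
v + (F/m)dt = (-1.6800, 0.8867, -1.2027)
angular accel α = (1.3893, -0.7093, -0.4910)
new body rate ω' = (-0.5889, -1.3567, -1.3393)
q⊗(0,ω) = (0.3000000, -1.1449749, -1.5692391, 0.0807609)
q + ½dt·q⊗(0,ω), renormalized = (0.7169, -0.5441, 0.4359, 0.0032)

p' = (-2.9280, 0.0560, -0.9120)
q' = (0.7169, -0.5441, 0.4359, 0.0032)
v' = (-1.6800, 0.8867, -1.2027)
ω' = (-0.5889, -1.3567, -1.3393)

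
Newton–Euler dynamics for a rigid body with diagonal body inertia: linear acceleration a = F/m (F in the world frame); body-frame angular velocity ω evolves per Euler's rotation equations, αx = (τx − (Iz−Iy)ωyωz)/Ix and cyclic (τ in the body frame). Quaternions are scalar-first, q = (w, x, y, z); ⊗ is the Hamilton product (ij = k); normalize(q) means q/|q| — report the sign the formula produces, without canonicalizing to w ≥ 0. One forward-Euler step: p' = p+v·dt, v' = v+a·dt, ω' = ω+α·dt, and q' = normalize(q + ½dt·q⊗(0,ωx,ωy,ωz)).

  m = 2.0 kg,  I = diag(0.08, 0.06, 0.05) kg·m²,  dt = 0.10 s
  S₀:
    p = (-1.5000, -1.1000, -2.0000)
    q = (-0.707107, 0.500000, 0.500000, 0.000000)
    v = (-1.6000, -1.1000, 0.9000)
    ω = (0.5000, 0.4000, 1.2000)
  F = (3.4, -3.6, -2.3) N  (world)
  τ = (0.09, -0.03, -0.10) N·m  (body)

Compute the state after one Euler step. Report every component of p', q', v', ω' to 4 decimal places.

α = I⁻¹(τ − ω×Iω) = (1.1850, -0.8000, -1.9200)
ω + α·dt = (0.6185, 0.3200, 1.0080)
Hamilton product q⊗(0,ω) = (-0.4500000, 0.2464465, -0.8828428, -0.8985284)
q' = normalize(q + ½dt·q⊗(0,ω)) = (-0.7279, 0.5111, 0.4548, -0.0448)
linear accel F/m = (1.7000, -1.8000, -1.1500)
p + v·dt = (-1.6600, -1.2100, -1.9100)
v' = v + a·dt = (-1.4300, -1.2800, 0.7850)

p' = (-1.6600, -1.2100, -1.9100)
q' = (-0.7279, 0.5111, 0.4548, -0.0448)
v' = (-1.4300, -1.2800, 0.7850)
ω' = (0.6185, 0.3200, 1.0080)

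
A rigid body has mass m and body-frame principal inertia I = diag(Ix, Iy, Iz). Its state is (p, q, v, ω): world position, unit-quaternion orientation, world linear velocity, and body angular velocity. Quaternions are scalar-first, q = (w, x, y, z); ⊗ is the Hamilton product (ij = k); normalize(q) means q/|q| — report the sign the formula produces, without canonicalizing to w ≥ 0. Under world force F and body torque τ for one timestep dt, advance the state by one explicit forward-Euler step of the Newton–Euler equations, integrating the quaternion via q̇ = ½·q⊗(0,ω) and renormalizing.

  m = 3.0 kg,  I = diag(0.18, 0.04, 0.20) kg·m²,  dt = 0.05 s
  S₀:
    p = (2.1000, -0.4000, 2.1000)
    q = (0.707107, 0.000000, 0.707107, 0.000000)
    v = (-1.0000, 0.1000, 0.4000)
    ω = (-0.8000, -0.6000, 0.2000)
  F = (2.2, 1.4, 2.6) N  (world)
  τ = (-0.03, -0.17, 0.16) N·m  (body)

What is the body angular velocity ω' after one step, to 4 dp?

ω' = (-0.8030, -0.8165, 0.2568)

precession coupling ω×(Iω) = (-0.0192, 0.0032, -0.0672)
(τ − ω×Iω)/I = (-0.0600, -4.3300, 1.1360)
ω + α·dt = (-0.8030, -0.8165, 0.2568)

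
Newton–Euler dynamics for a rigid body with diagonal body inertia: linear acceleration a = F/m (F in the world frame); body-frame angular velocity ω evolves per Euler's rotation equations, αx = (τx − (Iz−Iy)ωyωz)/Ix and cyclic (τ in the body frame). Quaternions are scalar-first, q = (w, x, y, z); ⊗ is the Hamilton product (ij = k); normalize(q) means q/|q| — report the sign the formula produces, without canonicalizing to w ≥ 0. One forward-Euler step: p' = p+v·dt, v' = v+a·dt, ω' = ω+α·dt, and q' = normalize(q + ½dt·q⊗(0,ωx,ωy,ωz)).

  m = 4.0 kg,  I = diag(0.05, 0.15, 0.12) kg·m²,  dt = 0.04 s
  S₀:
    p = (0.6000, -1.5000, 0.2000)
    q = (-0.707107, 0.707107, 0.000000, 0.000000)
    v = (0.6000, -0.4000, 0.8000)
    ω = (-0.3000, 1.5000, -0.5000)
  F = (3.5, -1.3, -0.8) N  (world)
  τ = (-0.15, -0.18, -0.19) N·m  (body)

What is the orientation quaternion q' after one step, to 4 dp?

q⊗(0,ω) = (0.2121321, 0.2121321, -0.7071070, 1.4142140)
q + ½dt·q⊗(0,ω), renormalized = (-0.7025, 0.7110, -0.0141, 0.0283)

q' = (-0.7025, 0.7110, -0.0141, 0.0283)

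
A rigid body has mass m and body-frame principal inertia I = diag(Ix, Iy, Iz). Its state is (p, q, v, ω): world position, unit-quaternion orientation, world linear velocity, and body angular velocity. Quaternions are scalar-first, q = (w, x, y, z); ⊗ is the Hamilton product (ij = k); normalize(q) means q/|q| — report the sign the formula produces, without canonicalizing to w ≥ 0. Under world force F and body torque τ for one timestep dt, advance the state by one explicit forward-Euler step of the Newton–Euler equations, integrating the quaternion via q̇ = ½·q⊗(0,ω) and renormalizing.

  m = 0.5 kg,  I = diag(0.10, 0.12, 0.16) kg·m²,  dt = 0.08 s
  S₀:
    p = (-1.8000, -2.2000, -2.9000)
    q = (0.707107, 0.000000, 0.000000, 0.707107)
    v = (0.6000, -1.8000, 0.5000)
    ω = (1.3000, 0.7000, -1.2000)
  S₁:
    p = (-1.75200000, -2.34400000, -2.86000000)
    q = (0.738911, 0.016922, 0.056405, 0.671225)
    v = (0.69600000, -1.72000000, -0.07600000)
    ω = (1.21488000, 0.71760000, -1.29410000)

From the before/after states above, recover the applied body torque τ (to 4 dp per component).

Δω = ω₁−ω₀ = (-0.08512000, 0.01760000, -0.09410000)
τ = I·(Δω/dt) + ω₀×(Iω₀) = (-0.1400, 0.1200, -0.1700)

τ = (-0.1400, 0.1200, -0.1700)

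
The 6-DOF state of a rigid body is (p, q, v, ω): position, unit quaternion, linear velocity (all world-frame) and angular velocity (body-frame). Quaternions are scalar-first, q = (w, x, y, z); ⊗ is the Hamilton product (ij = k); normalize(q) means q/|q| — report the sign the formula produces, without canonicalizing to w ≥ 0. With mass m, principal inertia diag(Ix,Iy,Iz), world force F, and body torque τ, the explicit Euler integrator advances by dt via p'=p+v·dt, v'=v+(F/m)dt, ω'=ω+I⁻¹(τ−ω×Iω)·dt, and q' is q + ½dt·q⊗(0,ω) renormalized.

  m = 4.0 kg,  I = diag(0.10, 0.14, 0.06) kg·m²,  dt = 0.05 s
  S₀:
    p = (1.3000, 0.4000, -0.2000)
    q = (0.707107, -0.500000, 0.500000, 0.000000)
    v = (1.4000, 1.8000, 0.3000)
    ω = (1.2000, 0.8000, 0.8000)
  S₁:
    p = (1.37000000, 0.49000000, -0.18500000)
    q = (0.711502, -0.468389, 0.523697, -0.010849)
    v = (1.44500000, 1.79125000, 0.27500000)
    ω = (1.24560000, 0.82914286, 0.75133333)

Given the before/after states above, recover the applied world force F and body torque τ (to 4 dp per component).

ω₁ − ω₀ = (0.04560000, 0.02914286, -0.04866667)
ω₀×(Iω₀) = (-0.0512, 0.0384, 0.0384)
τ = I·(Δω/dt) + ω₀×(Iω₀) = (0.0400, 0.1200, -0.0200)
Δv = v₁−v₀ = (0.04500000, -0.00875000, -0.02500000)
applied force F = (3.6000, -0.7000, -2.0000)

F = (3.6000, -0.7000, -2.0000)
τ = (0.0400, 0.1200, -0.0200)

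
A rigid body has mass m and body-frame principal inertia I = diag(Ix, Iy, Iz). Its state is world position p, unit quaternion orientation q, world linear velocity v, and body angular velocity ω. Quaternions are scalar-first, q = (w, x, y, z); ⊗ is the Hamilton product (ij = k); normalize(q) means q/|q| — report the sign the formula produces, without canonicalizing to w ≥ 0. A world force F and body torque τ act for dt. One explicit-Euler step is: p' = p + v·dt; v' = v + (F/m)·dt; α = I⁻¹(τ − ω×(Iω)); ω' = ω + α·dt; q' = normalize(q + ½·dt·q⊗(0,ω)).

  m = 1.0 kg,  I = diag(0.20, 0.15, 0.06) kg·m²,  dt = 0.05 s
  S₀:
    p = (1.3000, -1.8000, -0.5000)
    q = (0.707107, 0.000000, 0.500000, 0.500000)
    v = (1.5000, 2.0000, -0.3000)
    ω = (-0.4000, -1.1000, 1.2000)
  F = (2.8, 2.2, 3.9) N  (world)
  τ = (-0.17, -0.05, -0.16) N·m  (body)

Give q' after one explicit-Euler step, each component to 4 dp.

q' = (0.7052, 0.0217, 0.4751, 0.5258)

Hamilton product q⊗(0,ω) = (-0.0500000, 0.8671572, -0.9778177, 1.0485284)
q + ½dt·q⊗(0,ω), renormalized = (0.7052, 0.0217, 0.4751, 0.5258)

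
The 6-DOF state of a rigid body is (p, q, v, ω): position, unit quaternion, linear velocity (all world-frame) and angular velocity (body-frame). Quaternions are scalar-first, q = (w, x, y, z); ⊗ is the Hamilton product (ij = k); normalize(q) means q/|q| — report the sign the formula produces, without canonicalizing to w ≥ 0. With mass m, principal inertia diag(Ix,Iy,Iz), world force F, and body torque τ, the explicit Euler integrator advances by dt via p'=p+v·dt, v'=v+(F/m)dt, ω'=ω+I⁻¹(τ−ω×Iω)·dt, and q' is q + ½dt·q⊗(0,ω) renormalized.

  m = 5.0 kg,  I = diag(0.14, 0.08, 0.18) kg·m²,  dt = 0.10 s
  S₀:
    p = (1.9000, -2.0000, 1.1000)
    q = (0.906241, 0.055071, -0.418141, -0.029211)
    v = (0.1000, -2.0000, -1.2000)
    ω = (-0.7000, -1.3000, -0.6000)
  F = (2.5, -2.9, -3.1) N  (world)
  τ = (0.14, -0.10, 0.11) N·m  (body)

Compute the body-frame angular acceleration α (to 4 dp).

gyro term ω×Iω = (0.0780, -0.0168, -0.0546)
angular accel α = (0.4429, -1.0400, 0.9144)

α = (0.4429, -1.0400, 0.9144)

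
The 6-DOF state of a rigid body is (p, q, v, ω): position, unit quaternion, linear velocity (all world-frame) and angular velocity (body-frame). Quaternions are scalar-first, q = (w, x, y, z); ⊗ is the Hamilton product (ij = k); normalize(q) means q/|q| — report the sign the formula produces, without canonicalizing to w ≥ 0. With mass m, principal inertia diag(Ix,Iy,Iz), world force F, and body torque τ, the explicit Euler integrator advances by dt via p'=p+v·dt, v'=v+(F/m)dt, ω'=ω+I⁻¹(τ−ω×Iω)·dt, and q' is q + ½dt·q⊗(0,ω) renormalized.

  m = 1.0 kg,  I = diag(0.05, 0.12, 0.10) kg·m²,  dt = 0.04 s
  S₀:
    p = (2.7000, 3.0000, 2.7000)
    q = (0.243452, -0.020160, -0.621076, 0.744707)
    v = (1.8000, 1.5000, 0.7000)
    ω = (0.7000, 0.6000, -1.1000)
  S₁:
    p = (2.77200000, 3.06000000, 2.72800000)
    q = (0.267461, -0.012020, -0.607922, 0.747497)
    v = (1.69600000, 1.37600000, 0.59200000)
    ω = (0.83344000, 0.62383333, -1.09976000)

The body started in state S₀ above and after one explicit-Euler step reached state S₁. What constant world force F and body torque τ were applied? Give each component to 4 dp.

F = (-2.6000, -3.1000, -2.7000)
τ = (0.1800, 0.1100, 0.0300)

Δω = ω₁−ω₀ = (0.13344000, 0.02383333, 0.00024000)
applied torque τ = (0.1800, 0.1100, 0.0300)
velocity change Δv = (-0.10400000, -0.12400000, -0.10800000)
F = m·Δv/dt = (-2.6000, -3.1000, -2.7000)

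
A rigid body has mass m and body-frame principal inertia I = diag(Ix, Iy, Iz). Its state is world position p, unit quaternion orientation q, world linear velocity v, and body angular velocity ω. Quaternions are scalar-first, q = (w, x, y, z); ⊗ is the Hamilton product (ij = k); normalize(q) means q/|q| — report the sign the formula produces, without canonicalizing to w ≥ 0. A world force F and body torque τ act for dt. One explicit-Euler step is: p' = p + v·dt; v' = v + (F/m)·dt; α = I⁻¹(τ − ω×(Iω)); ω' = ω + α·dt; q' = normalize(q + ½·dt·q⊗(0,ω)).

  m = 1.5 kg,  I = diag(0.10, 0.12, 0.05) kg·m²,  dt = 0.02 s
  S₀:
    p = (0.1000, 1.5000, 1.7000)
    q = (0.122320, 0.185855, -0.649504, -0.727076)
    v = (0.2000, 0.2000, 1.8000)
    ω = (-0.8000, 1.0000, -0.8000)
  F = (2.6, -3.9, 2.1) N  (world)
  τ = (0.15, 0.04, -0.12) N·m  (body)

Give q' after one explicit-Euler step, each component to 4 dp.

q⊗(0,ω) = (0.2165272, 1.1488232, 0.8526648, -0.4316042)
updated quaternion q' = (0.1245, 0.1973, -0.6409, -0.7313)

q' = (0.1245, 0.1973, -0.6409, -0.7313)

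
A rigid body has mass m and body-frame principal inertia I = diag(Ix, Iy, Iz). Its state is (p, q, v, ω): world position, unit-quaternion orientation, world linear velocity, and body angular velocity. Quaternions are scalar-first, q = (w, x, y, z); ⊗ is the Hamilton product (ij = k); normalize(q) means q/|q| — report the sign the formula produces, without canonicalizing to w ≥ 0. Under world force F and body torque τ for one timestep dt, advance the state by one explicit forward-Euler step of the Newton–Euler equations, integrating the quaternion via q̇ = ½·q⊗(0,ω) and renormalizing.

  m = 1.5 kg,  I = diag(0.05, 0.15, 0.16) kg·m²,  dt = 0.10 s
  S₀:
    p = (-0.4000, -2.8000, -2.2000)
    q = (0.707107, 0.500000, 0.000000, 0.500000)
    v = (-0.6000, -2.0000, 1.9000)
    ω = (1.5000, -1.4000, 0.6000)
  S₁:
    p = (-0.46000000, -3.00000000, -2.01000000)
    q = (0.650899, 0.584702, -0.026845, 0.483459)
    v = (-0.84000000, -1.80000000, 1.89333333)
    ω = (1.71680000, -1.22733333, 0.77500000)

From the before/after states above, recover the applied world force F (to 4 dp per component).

Δv = v₁−v₀ = (-0.24000000, 0.20000000, -0.00666667)
F = m·Δv/dt = (-3.6000, 3.0000, -0.1000)

F = (-3.6000, 3.0000, -0.1000)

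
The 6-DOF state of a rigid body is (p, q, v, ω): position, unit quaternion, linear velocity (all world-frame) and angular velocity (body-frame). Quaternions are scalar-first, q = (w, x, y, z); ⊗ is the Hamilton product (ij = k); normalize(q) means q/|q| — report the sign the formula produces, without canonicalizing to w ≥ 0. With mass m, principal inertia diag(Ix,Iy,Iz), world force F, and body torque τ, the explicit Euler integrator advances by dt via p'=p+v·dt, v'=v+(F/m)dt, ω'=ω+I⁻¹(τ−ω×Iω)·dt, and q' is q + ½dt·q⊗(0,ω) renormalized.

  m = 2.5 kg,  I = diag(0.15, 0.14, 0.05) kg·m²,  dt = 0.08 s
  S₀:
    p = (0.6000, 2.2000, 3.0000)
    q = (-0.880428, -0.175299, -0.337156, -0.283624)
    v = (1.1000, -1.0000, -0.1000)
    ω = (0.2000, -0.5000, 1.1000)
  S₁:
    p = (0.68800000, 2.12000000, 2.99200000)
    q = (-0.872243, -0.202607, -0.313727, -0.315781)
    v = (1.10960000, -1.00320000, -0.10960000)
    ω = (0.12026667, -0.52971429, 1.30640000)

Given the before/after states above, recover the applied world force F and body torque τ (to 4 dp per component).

Δv = v₁−v₀ = (0.00960000, -0.00320000, -0.00960000)
m·(v₁−v₀)/dt = (0.3000, -0.1000, -0.3000)
rate change Δω = (-0.07973333, -0.02971429, 0.20640000)
τ = I·(Δω/dt) + ω₀×(Iω₀) = (-0.1000, -0.0300, 0.1300)

F = (0.3000, -0.1000, -0.3000)
τ = (-0.1000, -0.0300, 0.1300)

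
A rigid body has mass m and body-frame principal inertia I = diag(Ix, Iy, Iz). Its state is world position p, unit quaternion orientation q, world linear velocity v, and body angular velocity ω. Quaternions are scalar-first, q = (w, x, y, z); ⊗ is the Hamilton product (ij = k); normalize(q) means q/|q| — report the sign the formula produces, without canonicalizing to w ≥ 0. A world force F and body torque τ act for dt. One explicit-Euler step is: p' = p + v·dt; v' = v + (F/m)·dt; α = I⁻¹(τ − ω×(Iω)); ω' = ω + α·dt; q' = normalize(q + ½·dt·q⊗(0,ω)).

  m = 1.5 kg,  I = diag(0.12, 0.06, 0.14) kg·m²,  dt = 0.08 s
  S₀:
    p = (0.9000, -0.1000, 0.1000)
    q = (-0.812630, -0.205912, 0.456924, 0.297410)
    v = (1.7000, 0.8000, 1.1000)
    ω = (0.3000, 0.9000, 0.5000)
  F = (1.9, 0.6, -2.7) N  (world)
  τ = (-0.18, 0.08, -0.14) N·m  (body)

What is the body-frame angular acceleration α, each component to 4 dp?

gyro term ω×Iω = (0.0360, -0.0030, -0.0162)
(τ − ω×Iω)/I = (-1.8000, 1.3833, -0.8843)

α = (-1.8000, 1.3833, -0.8843)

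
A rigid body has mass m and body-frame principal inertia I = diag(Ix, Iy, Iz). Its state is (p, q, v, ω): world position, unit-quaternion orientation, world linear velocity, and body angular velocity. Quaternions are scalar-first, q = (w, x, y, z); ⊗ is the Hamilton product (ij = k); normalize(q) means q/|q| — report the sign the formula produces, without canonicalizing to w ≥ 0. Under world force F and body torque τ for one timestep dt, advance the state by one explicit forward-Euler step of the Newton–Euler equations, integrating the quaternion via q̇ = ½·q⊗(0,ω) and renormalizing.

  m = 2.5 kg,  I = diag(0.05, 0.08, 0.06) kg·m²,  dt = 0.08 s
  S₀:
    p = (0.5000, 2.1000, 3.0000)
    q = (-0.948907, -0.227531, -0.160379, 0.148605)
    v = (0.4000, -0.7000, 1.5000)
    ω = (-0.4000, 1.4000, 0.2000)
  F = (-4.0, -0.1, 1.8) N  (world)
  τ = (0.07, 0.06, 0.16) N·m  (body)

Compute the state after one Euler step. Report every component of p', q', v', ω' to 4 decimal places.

p' = (0.5320, 2.0440, 3.1200)
q' = (-0.9431, -0.2216, -0.2137, 0.1255)
v' = (0.2720, -0.7032, 1.5576)
ω' = (-0.2790, 1.4592, 0.4357)

p' = p + v·dt = (0.5320, 2.0440, 3.1200)
v + (F/m)dt = (0.2720, -0.7032, 1.5576)
gyro term ω×Iω = (-0.0056, 0.0008, -0.0168)
angular accel α = (1.5120, 0.7400, 2.9467)
ω + α·dt = (-0.2790, 1.4592, 0.4357)
Hamilton product q⊗(0,ω) = (0.1037972, 0.1394400, -1.3424056, -0.5724764)
q' = normalize(q + ½dt·q⊗(0,ω)) = (-0.9431, -0.2216, -0.2137, 0.1255)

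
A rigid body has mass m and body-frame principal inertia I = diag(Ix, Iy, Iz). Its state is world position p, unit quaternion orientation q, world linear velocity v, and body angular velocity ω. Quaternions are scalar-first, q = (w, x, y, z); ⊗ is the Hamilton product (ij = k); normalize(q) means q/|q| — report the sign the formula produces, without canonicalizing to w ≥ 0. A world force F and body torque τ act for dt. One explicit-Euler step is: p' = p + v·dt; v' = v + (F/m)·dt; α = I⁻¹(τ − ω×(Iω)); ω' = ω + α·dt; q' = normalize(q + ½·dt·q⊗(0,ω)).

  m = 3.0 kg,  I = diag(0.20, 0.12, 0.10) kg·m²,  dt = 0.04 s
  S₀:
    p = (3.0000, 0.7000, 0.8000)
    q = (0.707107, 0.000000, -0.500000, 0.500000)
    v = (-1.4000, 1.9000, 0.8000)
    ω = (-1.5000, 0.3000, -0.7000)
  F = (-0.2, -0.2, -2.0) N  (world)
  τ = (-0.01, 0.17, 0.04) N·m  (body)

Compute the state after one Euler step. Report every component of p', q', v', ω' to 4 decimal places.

precession coupling ω×(Iω) = (0.0042, 0.1050, 0.0360)
α = I⁻¹(τ − ω×Iω) = (-0.0710, 0.5417, 0.0400)
ω' = ω + α·dt = (-1.5028, 0.3217, -0.6984)
q⊗(0,ω) = (0.5000000, -0.8606605, -0.5378679, -1.2449749)
updated quaternion q' = (0.7167, -0.0172, -0.5105, 0.4748)
a = (-0.0667, -0.0667, -0.6667)
p + v·dt = (2.9440, 0.7760, 0.8320)
v' = v + a·dt = (-1.4027, 1.8973, 0.7733)

p' = (2.9440, 0.7760, 0.8320)
q' = (0.7167, -0.0172, -0.5105, 0.4748)
v' = (-1.4027, 1.8973, 0.7733)
ω' = (-1.5028, 0.3217, -0.6984)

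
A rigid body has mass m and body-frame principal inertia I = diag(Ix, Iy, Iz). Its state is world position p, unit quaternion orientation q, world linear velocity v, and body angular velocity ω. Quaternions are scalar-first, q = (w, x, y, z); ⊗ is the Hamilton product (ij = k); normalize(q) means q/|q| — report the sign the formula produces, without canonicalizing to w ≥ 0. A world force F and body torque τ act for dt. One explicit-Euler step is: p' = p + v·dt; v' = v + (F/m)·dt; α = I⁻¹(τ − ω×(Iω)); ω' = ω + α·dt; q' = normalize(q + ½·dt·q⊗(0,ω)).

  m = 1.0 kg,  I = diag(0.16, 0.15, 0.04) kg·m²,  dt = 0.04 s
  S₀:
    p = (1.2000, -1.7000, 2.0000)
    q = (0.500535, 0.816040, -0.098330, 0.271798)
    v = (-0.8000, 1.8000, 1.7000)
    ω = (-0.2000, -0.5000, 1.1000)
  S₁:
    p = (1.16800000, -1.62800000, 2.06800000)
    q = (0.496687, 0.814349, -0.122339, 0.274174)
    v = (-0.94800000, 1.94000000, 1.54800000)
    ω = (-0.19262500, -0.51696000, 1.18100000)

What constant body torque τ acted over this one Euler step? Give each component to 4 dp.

rate change Δω = (0.00737500, -0.01696000, 0.08100000)
applied torque τ = (0.0900, -0.0900, 0.0800)

τ = (0.0900, -0.0900, 0.0800)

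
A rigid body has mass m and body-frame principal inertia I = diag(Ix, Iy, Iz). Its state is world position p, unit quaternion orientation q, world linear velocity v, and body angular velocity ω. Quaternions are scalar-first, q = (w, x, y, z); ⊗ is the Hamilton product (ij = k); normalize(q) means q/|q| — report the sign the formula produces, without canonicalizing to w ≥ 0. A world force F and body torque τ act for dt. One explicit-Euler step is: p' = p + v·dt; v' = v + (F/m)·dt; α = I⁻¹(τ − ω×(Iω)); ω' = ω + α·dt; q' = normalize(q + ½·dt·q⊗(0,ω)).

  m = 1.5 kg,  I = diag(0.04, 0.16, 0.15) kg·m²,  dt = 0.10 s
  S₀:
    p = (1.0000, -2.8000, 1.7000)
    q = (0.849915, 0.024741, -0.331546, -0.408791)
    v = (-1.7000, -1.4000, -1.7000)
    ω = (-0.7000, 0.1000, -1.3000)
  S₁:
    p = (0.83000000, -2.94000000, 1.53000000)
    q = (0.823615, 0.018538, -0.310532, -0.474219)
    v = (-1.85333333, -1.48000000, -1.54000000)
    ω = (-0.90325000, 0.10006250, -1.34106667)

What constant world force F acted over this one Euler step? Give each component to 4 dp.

F = (-2.3000, -1.2000, 2.4000)

Δv = v₁−v₀ = (-0.15333333, -0.08000000, 0.16000000)
applied force F = (-2.3000, -1.2000, 2.4000)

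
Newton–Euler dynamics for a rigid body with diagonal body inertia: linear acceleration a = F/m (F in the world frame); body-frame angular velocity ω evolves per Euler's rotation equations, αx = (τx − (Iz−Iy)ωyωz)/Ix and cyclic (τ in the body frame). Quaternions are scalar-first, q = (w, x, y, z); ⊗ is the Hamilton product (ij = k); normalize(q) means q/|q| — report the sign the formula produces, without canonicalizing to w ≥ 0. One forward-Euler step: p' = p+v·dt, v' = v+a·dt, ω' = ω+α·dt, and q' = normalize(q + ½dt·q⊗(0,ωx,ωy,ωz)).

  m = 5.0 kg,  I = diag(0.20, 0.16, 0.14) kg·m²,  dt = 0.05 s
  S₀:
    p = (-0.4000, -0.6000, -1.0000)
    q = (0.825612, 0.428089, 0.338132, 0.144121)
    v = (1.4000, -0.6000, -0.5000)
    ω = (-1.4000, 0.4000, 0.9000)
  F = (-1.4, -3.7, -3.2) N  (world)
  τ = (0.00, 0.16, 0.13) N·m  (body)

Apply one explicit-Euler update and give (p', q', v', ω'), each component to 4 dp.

p' = (-0.3300, -0.6300, -1.0250)
q' = (0.8332, 0.4050, 0.3314, 0.1786)
v' = (1.3860, -0.6370, -0.5320)
ω' = (-1.3982, 0.4736, 0.9384)

gyro term ω×Iω = (-0.0072, -0.0756, 0.0224)
angular accel α = (0.0360, 1.4725, 0.7686)
new body rate ω' = (-1.3982, 0.4736, 0.9384)
Hamilton product q⊗(0,ω) = (0.3343629, -0.9091864, -0.2568047, 1.3876712)
q' = normalize(q + ½dt·q⊗(0,ω)) = (0.8332, 0.4050, 0.3314, 0.1786)
p' = p + v·dt = (-0.3300, -0.6300, -1.0250)
v + (F/m)dt = (1.3860, -0.6370, -0.5320)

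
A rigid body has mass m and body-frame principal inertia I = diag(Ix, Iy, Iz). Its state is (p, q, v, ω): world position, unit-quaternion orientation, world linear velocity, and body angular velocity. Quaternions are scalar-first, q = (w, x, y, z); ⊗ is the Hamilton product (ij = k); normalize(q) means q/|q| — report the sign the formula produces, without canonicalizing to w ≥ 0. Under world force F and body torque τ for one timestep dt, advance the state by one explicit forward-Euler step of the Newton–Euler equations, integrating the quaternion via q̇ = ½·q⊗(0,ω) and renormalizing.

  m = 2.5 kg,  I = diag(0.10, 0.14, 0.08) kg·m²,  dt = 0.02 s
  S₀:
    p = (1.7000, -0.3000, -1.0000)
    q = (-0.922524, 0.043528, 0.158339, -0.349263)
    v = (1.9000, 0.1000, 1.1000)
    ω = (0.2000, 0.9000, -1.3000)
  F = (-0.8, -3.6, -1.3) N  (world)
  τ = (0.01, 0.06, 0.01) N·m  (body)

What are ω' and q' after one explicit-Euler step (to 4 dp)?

ω' = (0.1880, 0.9093, -1.2993)
q' = (-0.9285, 0.0428, 0.1499, -0.3372)

ω×(Iω) gyroscopic = (0.0702, -0.0052, 0.0072)
α = I⁻¹(τ − ω×Iω) = (-0.6020, 0.4657, 0.0350)
ω' = ω + α·dt = (0.1880, 0.9093, -1.2993)
2q̇ = q⊗(0,ω) = (-0.6052526, -0.0760088, -0.8435378, 1.2067886)
q' = normalize(q + ½dt·q⊗(0,ω)) = (-0.9285, 0.0428, 0.1499, -0.3372)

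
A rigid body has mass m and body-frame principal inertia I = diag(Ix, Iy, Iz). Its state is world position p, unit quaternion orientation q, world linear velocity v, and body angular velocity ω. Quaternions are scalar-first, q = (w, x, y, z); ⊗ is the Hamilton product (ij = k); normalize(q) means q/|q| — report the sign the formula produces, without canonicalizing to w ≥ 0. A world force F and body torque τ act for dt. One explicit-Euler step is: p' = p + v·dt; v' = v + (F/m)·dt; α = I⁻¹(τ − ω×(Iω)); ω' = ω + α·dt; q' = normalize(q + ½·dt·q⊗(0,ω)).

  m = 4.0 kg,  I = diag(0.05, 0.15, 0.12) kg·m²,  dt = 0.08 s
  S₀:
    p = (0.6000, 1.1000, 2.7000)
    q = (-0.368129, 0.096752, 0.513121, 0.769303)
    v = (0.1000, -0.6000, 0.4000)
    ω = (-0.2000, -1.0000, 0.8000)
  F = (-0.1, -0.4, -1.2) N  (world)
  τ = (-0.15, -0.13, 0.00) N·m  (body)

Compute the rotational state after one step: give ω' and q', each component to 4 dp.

(τ − ω×Iω)/I = (-3.4800, -0.9413, -0.1667)
ω' = ω + α·dt = (-0.4784, -1.0753, 0.7867)
Hamilton product q⊗(0,ω) = (-0.0829710, 1.2534256, 0.1368668, -0.2886310)
updated quaternion q' = (-0.3709, 0.1467, 0.5179, 0.7567)

ω' = (-0.4784, -1.0753, 0.7867)
q' = (-0.3709, 0.1467, 0.5179, 0.7567)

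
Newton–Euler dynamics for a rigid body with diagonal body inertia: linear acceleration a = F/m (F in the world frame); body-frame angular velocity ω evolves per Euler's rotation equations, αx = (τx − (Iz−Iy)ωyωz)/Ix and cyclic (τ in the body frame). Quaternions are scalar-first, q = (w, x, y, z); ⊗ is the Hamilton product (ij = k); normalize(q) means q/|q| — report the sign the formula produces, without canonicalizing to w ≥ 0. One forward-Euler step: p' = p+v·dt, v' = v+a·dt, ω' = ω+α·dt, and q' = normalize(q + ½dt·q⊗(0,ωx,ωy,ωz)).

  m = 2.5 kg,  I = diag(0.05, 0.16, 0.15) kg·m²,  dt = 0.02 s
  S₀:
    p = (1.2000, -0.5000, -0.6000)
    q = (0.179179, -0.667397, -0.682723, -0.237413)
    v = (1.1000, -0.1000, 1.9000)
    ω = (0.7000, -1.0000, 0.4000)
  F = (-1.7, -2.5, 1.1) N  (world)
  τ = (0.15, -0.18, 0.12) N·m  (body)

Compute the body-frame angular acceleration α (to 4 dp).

α = (2.9200, -0.9500, 1.3133)

gyro term ω×Iω = (0.0040, -0.0280, -0.0770)
α = I⁻¹(τ − ω×Iω) = (2.9200, -0.9500, 1.3133)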